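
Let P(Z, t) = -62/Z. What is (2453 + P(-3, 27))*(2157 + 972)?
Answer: 7740103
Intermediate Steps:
(2453 + P(-3, 27))*(2157 + 972) = (2453 - 62/(-3))*(2157 + 972) = (2453 - 62*(-⅓))*3129 = (2453 + 62/3)*3129 = (7421/3)*3129 = 7740103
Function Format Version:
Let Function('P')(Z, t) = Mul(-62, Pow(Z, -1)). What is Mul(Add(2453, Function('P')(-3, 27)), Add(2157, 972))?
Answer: 7740103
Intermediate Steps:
Mul(Add(2453, Function('P')(-3, 27)), Add(2157, 972)) = Mul(Add(2453, Mul(-62, Pow(-3, -1))), Add(2157, 972)) = Mul(Add(2453, Mul(-62, Rational(-1, 3))), 3129) = Mul(Add(2453, Rational(62, 3)), 3129) = Mul(Rational(7421, 3), 3129) = 7740103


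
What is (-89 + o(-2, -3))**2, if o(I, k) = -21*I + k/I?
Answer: 8281/4 ≈ 2070.3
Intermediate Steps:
(-89 + o(-2, -3))**2 = (-89 + (-21*(-2) - 3/(-2)))**2 = (-89 + (42 - 3*(-1/2)))**2 = (-89 + (42 + 3/2))**2 = (-89 + 87/2)**2 = (-91/2)**2 = 8281/4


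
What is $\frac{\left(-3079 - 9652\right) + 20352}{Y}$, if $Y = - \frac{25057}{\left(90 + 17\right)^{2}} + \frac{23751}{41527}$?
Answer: $- \frac{3623348229883}{768616840} \approx -4714.1$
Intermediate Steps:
$Y = - \frac{768616840}{475442623}$ ($Y = - \frac{25057}{107^{2}} + 23751 \cdot \frac{1}{41527} = - \frac{25057}{11449} + \frac{23751}{41527} = - \frac{768616840}{475442623} \approx -1.6166$)
$\frac{\left(-3079 - 9652\right) + 20352}{Y} = \frac{\left(-3079 - 9652\right) + 20352}{- \frac{768616840}{475442623}} = \left(-12731 + 20352\right) \left(- \frac{475442623}{768616840}\right) = 7621 \left(- \frac{475442623}{768616840}\right) = - \frac{3623348229883}{768616840}$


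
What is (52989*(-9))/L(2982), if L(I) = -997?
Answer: 476901/997 ≈ 478.34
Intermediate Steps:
(52989*(-9))/L(2982) = (52989*(-9))/(-997) = -476901*(-1/997) = 476901/997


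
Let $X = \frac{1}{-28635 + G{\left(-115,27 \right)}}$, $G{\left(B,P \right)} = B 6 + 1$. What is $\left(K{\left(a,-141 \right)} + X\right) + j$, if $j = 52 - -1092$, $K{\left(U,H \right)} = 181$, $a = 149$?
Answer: $\frac{38854299}{29324} \approx 1325.0$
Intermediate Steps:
$G{\left(B,P \right)} = 1 + 6 B$ ($G{\left(B,P \right)} = 6 B + 1 = 1 + 6 B$)
$j = 1144$ ($j = 52 + 1092 = 1144$)
$X = - \frac{1}{29324}$ ($X = \frac{1}{-28635 + \left(1 + 6 \left(-115\right)\right)} = \frac{1}{-28635 + \left(1 - 690\right)} = \frac{1}{-28635 - 689} = \frac{1}{-29324} = - \frac{1}{29324} \approx -3.4102 \cdot 10^{-5}$)
$\left(K{\left(a,-141 \right)} + X\right) + j = \left(181 - \frac{1}{29324}\right) + 1144 = \frac{5307643}{29324} + 1144 = \frac{38854299}{29324}$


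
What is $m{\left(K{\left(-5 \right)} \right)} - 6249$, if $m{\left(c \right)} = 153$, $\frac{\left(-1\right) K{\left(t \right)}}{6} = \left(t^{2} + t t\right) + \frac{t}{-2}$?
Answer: $-6096$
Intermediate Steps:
$K{\left(t \right)} = - 12 t^{2} + 3 t$ ($K{\left(t \right)} = - 6 \left(\left(t^{2} + t t\right) + \frac{t}{-2}\right) = - 6 \left(\left(t^{2} + t^{2}\right) + t \left(- \frac{1}{2}\right)\right) = - 6 \left(2 t^{2} - \frac{t}{2}\right) = - 12 t^{2} + 3 t$)
$m{\left(K{\left(-5 \right)} \right)} - 6249 = 153 - 6249 = -6096$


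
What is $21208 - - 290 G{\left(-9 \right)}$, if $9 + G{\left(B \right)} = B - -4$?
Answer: $17148$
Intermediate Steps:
$G{\left(B \right)} = -5 + B$ ($G{\left(B \right)} = -9 + \left(B - -4\right) = -9 + \left(B + 4\right) = -9 + \left(4 + B\right) = -5 + B$)
$21208 - - 290 G{\left(-9 \right)} = 21208 - - 290 \left(-5 - 9\right) = 21208 - \left(-290\right) \left(-14\right) = 21208 - 4060 = 17148$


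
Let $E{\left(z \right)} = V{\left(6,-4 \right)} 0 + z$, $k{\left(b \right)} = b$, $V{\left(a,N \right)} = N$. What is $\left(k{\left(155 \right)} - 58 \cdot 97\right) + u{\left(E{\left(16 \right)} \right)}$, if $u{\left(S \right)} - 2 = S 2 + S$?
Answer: $-5421$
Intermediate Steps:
$E{\left(z \right)} = z$ ($E{\left(z \right)} = \left(-4\right) 0 + z = 0 + z = z$)
$u{\left(S \right)} = 2 + 3 S$ ($u{\left(S \right)} = 2 + \left(S 2 + S\right) = 2 + \left(2 S + S\right) = 2 + 3 S$)
$\left(k{\left(155 \right)} - 58 \cdot 97\right) + u{\left(E{\left(16 \right)} \right)} = \left(155 - 58 \cdot 97\right) + \left(2 + 3 \cdot 16\right) = \left(155 - 5626\right) + \left(2 + 48\right) = \left(155 - 5626\right) + 50 = -5471 + 50 = -5421$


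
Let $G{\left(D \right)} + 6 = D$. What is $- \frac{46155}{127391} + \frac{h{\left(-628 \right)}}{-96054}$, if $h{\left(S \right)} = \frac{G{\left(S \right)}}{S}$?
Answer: $- \frac{1392119307127}{3842234345796} \approx -0.36232$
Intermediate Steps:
$G{\left(D \right)} = -6 + D$
$h{\left(S \right)} = \frac{-6 + S}{S}$
$- \frac{46155}{127391} + \frac{h{\left(-628 \right)}}{-96054} = - \frac{46155}{127391} + \frac{\frac{1}{-628} \left(-6 - 628\right)}{-96054} = \left(-46155\right) \frac{1}{127391} + \left(- \frac{1}{628}\right) \left(-634\right) \left(- \frac{1}{96054}\right) = - \frac{46155}{127391} + \frac{317}{314} \left(- \frac{1}{96054}\right) = - \frac{46155}{127391} - \frac{317}{30160956} = - \frac{1392119307127}{3842234345796}$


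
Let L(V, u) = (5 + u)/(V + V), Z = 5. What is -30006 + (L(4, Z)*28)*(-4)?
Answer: -30146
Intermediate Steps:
L(V, u) = (5 + u)/(2*V) (L(V, u) = (5 + u)/((2*V)) = (5 + u)*(1/(2*V)) = (5 + u)/(2*V))
-30006 + (L(4, Z)*28)*(-4) = -30006 + (((½)*(5 + 5)/4)*28)*(-4) = -30006 + (((½)*(¼)*10)*28)*(-4) = -30006 + ((5/4)*28)*(-4) = -30006 + 35*(-4) = -30006 - 140 = -30146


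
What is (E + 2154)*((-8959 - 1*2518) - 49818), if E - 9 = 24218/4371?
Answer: -580996364845/4371 ≈ -1.3292e+8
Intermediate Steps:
E = 63557/4371 (E = 9 + 24218/4371 = 63557/4371 ≈ 14.541)
(E + 2154)*((-8959 - 1*2518) - 49818) = (63557/4371 + 2154)*((-8959 - 1*2518) - 49818) = 9478691*((-8959 - 2518) - 49818)/4371 = 9478691*(-11477 - 49818)/4371 = (9478691/4371)*(-61295) = -580996364845/4371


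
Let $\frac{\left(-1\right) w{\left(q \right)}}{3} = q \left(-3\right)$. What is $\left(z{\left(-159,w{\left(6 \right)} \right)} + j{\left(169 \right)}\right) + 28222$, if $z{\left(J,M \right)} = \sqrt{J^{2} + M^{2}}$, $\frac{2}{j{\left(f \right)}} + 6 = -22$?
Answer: $\frac{395107}{14} + 3 \sqrt{3133} \approx 28390.0$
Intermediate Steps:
$j{\left(f \right)} = - \frac{1}{14}$ ($j{\left(f \right)} = \frac{2}{-6 - 22} = \frac{2}{-28} = 2 \left(- \frac{1}{28}\right) = - \frac{1}{14}$)
$w{\left(q \right)} = 9 q$ ($w{\left(q \right)} = - 3 q \left(-3\right) = - 3 \left(- 3 q\right) = 9 q$)
$\left(z{\left(-159,w{\left(6 \right)} \right)} + j{\left(169 \right)}\right) + 28222 = \left(\sqrt{\left(-159\right)^{2} + \left(9 \cdot 6\right)^{2}} - \frac{1}{14}\right) + 28222 = \left(\sqrt{25281 + 54^{2}} - \frac{1}{14}\right) + 28222 = \left(\sqrt{25281 + 2916} - \frac{1}{14}\right) + 28222 = \left(\sqrt{28197} - \frac{1}{14}\right) + 28222 = \left(3 \sqrt{3133} - \frac{1}{14}\right) + 28222 = \left(- \frac{1}{14} + 3 \sqrt{3133}\right) + 28222 = \frac{395107}{14} + 3 \sqrt{3133}$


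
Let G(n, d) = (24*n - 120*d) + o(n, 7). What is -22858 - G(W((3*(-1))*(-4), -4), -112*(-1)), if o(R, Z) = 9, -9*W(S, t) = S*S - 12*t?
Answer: -8915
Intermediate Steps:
W(S, t) = -S²/9 + 4*t/3 (W(S, t) = -(S*S - 12*t)/9 = -(S² - 12*t)/9 = -S²/9 + 4*t/3)
G(n, d) = 9 - 120*d + 24*n (G(n, d) = (24*n - 120*d) + 9 = (-120*d + 24*n) + 9 = 9 - 120*d + 24*n)
-22858 - G(W((3*(-1))*(-4), -4), -112*(-1)) = -22858 - (9 - (-13440)*(-1) + 24*(-((3*(-1))*(-4))²/9 + (4/3)*(-4))) = -22858 - (9 - 120*112 + 24*(-(-3*(-4))²/9 - 16/3)) = -22858 - (9 - 13440 + 24*(-⅑*12² - 16/3)) = -22858 - (9 - 13440 + 24*(-⅑*144 - 16/3)) = -22858 - (9 - 13440 + 24*(-16 - 16/3)) = -22858 - (9 - 13440 + 24*(-64/3)) = -22858 - (9 - 13440 - 512) = -22858 - 1*(-13943) = -22858 + 13943 = -8915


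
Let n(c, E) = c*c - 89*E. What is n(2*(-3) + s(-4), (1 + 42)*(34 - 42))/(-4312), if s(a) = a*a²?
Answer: -8879/1078 ≈ -8.2365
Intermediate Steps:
s(a) = a³
n(c, E) = c² - 89*E
n(2*(-3) + s(-4), (1 + 42)*(34 - 42))/(-4312) = ((2*(-3) + (-4)³)² - 89*(1 + 42)*(34 - 42))/(-4312) = ((-6 - 64)² - 3827*(-8))*(-1/4312) = ((-70)² - 89*(-344))*(-1/4312) = (4900 + 30616)*(-1/4312) = 35516*(-1/4312) = -8879/1078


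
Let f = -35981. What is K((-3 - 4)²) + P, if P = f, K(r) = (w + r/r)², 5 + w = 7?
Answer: -35972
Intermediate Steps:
w = 2 (w = -5 + 7 = 2)
K(r) = 9 (K(r) = (2 + r/r)² = (2 + 1)² = 3² = 9)
P = -35981
K((-3 - 4)²) + P = 9 - 35981 = -35972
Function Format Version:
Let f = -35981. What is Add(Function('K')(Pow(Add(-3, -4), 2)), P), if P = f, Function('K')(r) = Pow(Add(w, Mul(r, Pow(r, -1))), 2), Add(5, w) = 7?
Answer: -35972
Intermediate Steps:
w = 2 (w = Add(-5, 7) = 2)
Function('K')(r) = 9 (Function('K')(r) = Pow(Add(2, Mul(r, Pow(r, -1))), 2) = Pow(Add(2, 1), 2) = Pow(3, 2) = 9)
P = -35981
Add(Function('K')(Pow(Add(-3, -4), 2)), P) = Add(9, -35981) = -35972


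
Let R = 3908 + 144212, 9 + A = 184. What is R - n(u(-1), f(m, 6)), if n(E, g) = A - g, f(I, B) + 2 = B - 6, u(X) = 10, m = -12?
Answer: 147943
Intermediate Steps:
A = 175 (A = -9 + 184 = 175)
f(I, B) = -8 + B (f(I, B) = -2 + (B - 6) = -2 + (-6 + B) = -8 + B)
n(E, g) = 175 - g
R = 148120
R - n(u(-1), f(m, 6)) = 148120 - (175 - (-8 + 6)) = 148120 - (175 - 1*(-2)) = 148120 - (175 + 2) = 148120 - 1*177 = 148120 - 177 = 147943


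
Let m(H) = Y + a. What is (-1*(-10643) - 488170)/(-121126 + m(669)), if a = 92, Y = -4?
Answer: 477527/121038 ≈ 3.9453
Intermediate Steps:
m(H) = 88 (m(H) = -4 + 92 = 88)
(-1*(-10643) - 488170)/(-121126 + m(669)) = (-1*(-10643) - 488170)/(-121126 + 88) = (10643 - 488170)/(-121038) = -477527*(-1/121038) = 477527/121038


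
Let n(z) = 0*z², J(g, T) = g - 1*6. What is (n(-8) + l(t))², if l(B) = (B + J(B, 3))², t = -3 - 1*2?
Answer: 65536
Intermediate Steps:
J(g, T) = -6 + g (J(g, T) = g - 6 = -6 + g)
n(z) = 0
t = -5 (t = -3 - 2 = -5)
l(B) = (-6 + 2*B)² (l(B) = (B + (-6 + B))² = (-6 + 2*B)²)
(n(-8) + l(t))² = (0 + 4*(-3 - 5)²)² = (0 + 4*(-8)²)² = (0 + 4*64)² = (0 + 256)² = 256² = 65536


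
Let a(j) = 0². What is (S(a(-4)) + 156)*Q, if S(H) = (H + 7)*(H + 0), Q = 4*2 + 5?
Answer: 2028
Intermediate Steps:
a(j) = 0
Q = 13 (Q = 8 + 5 = 13)
S(H) = H*(7 + H) (S(H) = (7 + H)*H = H*(7 + H))
(S(a(-4)) + 156)*Q = (0*(7 + 0) + 156)*13 = (0*7 + 156)*13 = (0 + 156)*13 = 156*13 = 2028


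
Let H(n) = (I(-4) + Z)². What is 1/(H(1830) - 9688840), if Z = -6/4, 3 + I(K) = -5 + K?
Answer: -4/38754631 ≈ -1.0321e-7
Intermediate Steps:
I(K) = -8 + K (I(K) = -3 + (-5 + K) = -8 + K)
Z = -3/2 (Z = -6*¼ = -3/2 ≈ -1.5000)
H(n) = 729/4 (H(n) = ((-8 - 4) - 3/2)² = (-12 - 3/2)² = (-27/2)² = 729/4)
1/(H(1830) - 9688840) = 1/(729/4 - 9688840) = 1/(-38754631/4) = -4/38754631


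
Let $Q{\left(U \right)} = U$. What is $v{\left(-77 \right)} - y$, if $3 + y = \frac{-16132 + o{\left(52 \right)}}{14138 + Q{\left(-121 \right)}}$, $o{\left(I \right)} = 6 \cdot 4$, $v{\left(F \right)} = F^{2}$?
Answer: $\frac{83164952}{14017} \approx 5933.1$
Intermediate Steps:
$o{\left(I \right)} = 24$
$y = - \frac{58159}{14017}$ ($y = -3 + \frac{-16132 + 24}{14138 - 121} = -3 - \frac{16108}{14017} = - \frac{58159}{14017} \approx -4.1492$)
$v{\left(-77 \right)} - y = \left(-77\right)^{2} - - \frac{58159}{14017} = 5929 + \frac{58159}{14017} = \frac{83164952}{14017}$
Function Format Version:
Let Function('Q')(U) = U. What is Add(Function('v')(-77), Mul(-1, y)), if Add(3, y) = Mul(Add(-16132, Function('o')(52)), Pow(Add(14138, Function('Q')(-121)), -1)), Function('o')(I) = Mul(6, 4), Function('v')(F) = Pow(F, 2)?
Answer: Rational(83164952, 14017) ≈ 5933.1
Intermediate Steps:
Function('o')(I) = 24
y = Rational(-58159, 14017) (y = Add(-3, Mul(Add(-16132, 24), Pow(Add(14138, -121), -1))) = Add(-3, Mul(-16108, Pow(14017, -1))) = Add(-3, Mul(-16108, Rational(1, 14017))) = Add(-3, Rational(-16108, 14017)) = Rational(-58159, 14017) ≈ -4.1492)
Add(Function('v')(-77), Mul(-1, y)) = Add(Pow(-77, 2), Mul(-1, Rational(-58159, 14017))) = Add(5929, Rational(58159, 14017)) = Rational(83164952, 14017)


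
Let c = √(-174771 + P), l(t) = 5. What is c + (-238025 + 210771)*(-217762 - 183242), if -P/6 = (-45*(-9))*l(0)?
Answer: 10928963016 + 3*I*√20769 ≈ 1.0929e+10 + 432.34*I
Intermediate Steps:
P = -12150 (P = -6*(-45*(-9))*5 = -2430*5 = -6*2025 = -12150)
c = 3*I*√20769 (c = √(-174771 - 12150) = √(-186921) = 3*I*√20769 ≈ 432.34*I)
c + (-238025 + 210771)*(-217762 - 183242) = 3*I*√20769 + (-238025 + 210771)*(-217762 - 183242) = 3*I*√20769 - 27254*(-401004) = 3*I*√20769 + 10928963016 = 10928963016 + 3*I*√20769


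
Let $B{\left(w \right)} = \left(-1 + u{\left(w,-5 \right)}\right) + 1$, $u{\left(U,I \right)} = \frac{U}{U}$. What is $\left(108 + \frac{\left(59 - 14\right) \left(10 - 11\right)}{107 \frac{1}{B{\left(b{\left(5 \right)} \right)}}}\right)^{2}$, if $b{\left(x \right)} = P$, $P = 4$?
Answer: $\frac{132503121}{11449} \approx 11573.0$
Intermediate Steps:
$u{\left(U,I \right)} = 1$
$b{\left(x \right)} = 4$
$B{\left(w \right)} = 1$ ($B{\left(w \right)} = \left(-1 + 1\right) + 1 = 0 + 1 = 1$)
$\left(108 + \frac{\left(59 - 14\right) \left(10 - 11\right)}{107 \frac{1}{B{\left(b{\left(5 \right)} \right)}}}\right)^{2} = \left(108 + \frac{\left(59 - 14\right) \left(10 - 11\right)}{107 \cdot 1^{-1}}\right)^{2} = \left(108 + \frac{45 \left(-1\right)}{107 \cdot 1}\right)^{2} = \left(108 - \frac{45}{107}\right)^{2} = \left(\frac{11511}{107}\right)^{2} = \frac{132503121}{11449}$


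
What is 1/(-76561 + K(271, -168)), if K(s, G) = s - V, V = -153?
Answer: -1/76137 ≈ -1.3134e-5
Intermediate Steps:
K(s, G) = 153 + s (K(s, G) = s - 1*(-153) = s + 153 = 153 + s)
1/(-76561 + K(271, -168)) = 1/(-76561 + (153 + 271)) = 1/(-76561 + 424) = 1/(-76137) = -1/76137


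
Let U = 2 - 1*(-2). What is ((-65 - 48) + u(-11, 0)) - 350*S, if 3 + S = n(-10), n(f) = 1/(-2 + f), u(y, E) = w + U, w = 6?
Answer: 5857/6 ≈ 976.17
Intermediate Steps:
U = 4 (U = 2 + 2 = 4)
u(y, E) = 10 (u(y, E) = 6 + 4 = 10)
S = -37/12 (S = -3 + 1/(-2 - 10) = -3 + 1/(-12) = -3 - 1/12 = -37/12 ≈ -3.0833)
((-65 - 48) + u(-11, 0)) - 350*S = ((-65 - 48) + 10) - 350*(-37/12) = (-113 + 10) + 6475/6 = -103 + 6475/6 = 5857/6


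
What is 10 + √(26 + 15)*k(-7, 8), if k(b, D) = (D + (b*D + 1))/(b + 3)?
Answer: 10 + 47*√41/4 ≈ 85.237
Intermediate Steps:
k(b, D) = (1 + D + D*b)/(3 + b) (k(b, D) = (D + (D*b + 1))/(3 + b) = (D + (1 + D*b))/(3 + b) = (1 + D + D*b)/(3 + b))
10 + √(26 + 15)*k(-7, 8) = 10 + √(26 + 15)*((1 + 8 + 8*(-7))/(3 - 7)) = 10 + √41*((1 + 8 - 56)/(-4)) = 10 + √41*(-¼*(-47)) = 10 + √41*(47/4) = 10 + 47*√41/4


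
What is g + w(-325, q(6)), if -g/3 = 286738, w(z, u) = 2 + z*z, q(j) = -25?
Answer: -754587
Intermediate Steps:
w(z, u) = 2 + z²
g = -860214 (g = -3*286738 = -860214)
g + w(-325, q(6)) = -860214 + (2 + (-325)²) = -860214 + (2 + 105625) = -860214 + 105627 = -754587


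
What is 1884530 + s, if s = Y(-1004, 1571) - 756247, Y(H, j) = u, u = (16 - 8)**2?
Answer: 1128347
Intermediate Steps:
u = 64 (u = 8**2 = 64)
Y(H, j) = 64
s = -756183 (s = 64 - 756247 = -756183)
1884530 + s = 1884530 - 756183 = 1128347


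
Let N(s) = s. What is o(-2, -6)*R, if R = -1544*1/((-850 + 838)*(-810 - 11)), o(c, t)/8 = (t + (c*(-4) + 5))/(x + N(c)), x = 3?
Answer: -21616/2463 ≈ -8.7763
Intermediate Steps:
o(c, t) = 8*(5 + t - 4*c)/(3 + c) (o(c, t) = 8*((t + (c*(-4) + 5))/(3 + c)) = 8*((t + (-4*c + 5))/(3 + c)) = 8*((t + (5 - 4*c))/(3 + c)) = 8*((5 + t - 4*c)/(3 + c)) = 8*(5 + t - 4*c)/(3 + c))
R = -386/2463 (R = -1544/((-821*(-12))) = -1544/9852 = -1544*1/9852 = -386/2463 ≈ -0.15672)
o(-2, -6)*R = (8*(5 - 6 - 4*(-2))/(3 - 2))*(-386/2463) = (8*(5 - 6 + 8)/1)*(-386/2463) = (8*1*7)*(-386/2463) = 56*(-386/2463) = -21616/2463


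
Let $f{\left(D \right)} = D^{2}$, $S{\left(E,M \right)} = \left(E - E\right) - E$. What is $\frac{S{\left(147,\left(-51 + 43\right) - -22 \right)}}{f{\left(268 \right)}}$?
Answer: $- \frac{147}{71824} \approx -0.0020467$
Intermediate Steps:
$S{\left(E,M \right)} = - E$ ($S{\left(E,M \right)} = 0 - E = - E$)
$\frac{S{\left(147,\left(-51 + 43\right) - -22 \right)}}{f{\left(268 \right)}} = \frac{\left(-1\right) 147}{268^{2}} = - \frac{147}{71824}$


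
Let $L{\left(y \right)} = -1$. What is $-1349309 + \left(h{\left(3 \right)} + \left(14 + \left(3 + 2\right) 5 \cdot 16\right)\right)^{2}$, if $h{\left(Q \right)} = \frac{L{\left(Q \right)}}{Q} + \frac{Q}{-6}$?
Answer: $- \frac{42429683}{36} \approx -1.1786 \cdot 10^{6}$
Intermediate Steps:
$h{\left(Q \right)} = - \frac{1}{Q} - \frac{Q}{6}$ ($h{\left(Q \right)} = - \frac{1}{Q} + \frac{Q}{-6} = - \frac{1}{Q} + Q \left(- \frac{1}{6}\right) = - \frac{1}{Q} - \frac{Q}{6}$)
$-1349309 + \left(h{\left(3 \right)} + \left(14 + \left(3 + 2\right) 5 \cdot 16\right)\right)^{2} = -1349309 + \left(\left(- \frac{1}{3} - \frac{1}{2}\right) + \left(14 + \left(3 + 2\right) 5 \cdot 16\right)\right)^{2} = -1349309 + \left(\left(\left(-1\right) \frac{1}{3} - \frac{1}{2}\right) + \left(14 + 5 \cdot 5 \cdot 16\right)\right)^{2} = -1349309 + \left(\left(- \frac{1}{3} - \frac{1}{2}\right) + \left(14 + 25 \cdot 16\right)\right)^{2} = -1349309 + \left(- \frac{5}{6} + \left(14 + 400\right)\right)^{2} = -1349309 + \left(- \frac{5}{6} + 414\right)^{2} = -1349309 + \left(\frac{2479}{6}\right)^{2} = -1349309 + \frac{6145441}{36} = - \frac{42429683}{36}$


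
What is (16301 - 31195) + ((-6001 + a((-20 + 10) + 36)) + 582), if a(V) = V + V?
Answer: -20261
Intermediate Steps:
a(V) = 2*V
(16301 - 31195) + ((-6001 + a((-20 + 10) + 36)) + 582) = (16301 - 31195) + ((-6001 + 2*((-20 + 10) + 36)) + 582) = -14894 + ((-6001 + 2*(-10 + 36)) + 582) = -14894 + ((-6001 + 2*26) + 582) = -14894 + ((-6001 + 52) + 582) = -14894 + (-5949 + 582) = -14894 - 5367 = -20261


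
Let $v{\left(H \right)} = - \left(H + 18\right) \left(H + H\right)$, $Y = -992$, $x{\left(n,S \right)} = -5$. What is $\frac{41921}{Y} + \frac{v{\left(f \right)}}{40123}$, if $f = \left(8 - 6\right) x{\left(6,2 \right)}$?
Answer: $- \frac{1681837563}{39802016} \approx -42.255$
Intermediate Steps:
$f = -10$ ($f = \left(8 - 6\right) \left(-5\right) = 2 \left(-5\right) = -10$)
$v{\left(H \right)} = - 2 H \left(18 + H\right)$ ($v{\left(H \right)} = - \left(18 + H\right) 2 H = - 2 H \left(18 + H\right)$)
$\frac{41921}{Y} + \frac{v{\left(f \right)}}{40123} = \frac{41921}{-992} + \frac{\left(-2\right) \left(-10\right) \left(18 - 10\right)}{40123} = 41921 \left(- \frac{1}{992}\right) + \left(-2\right) \left(-10\right) 8 \cdot \frac{1}{40123} = - \frac{41921}{992} + 160 \cdot \frac{1}{40123} = - \frac{41921}{992} + \frac{160}{40123} = - \frac{1681837563}{39802016}$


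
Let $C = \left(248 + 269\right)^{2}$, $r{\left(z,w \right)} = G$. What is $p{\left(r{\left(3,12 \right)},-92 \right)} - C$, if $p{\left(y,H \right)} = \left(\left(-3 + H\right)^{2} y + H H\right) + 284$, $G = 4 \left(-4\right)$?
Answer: $-402941$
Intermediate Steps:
$G = -16$
$r{\left(z,w \right)} = -16$
$C = 267289$ ($C = 517^{2} = 267289$)
$p{\left(y,H \right)} = 284 + H^{2} + y \left(-3 + H\right)^{2}$ ($p{\left(y,H \right)} = \left(y \left(-3 + H\right)^{2} + H^{2}\right) + 284 = \left(H^{2} + y \left(-3 + H\right)^{2}\right) + 284 = 284 + H^{2} + y \left(-3 + H\right)^{2}$)
$p{\left(r{\left(3,12 \right)},-92 \right)} - C = \left(284 + \left(-92\right)^{2} - 16 \left(-3 - 92\right)^{2}\right) - 267289 = \left(284 + 8464 - 16 \left(-95\right)^{2}\right) - 267289 = \left(284 + 8464 - 144400\right) - 267289 = -135652 - 267289 = -402941$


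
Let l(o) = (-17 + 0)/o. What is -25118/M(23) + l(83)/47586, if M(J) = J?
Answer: -99207007675/90841674 ≈ -1092.1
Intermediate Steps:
l(o) = -17/o
-25118/M(23) + l(83)/47586 = -25118/23 - 17/83/47586 = -25118*1/23 - 17*1/83*(1/47586) = -25118/23 - 17/83*1/47586 = -25118/23 - 17/3949638 = -99207007675/90841674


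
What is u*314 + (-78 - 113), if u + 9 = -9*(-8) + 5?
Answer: 21161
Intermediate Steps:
u = 68 (u = -9 + (-9*(-8) + 5) = -9 + (72 + 5) = -9 + 77 = 68)
u*314 + (-78 - 113) = 68*314 + (-78 - 113) = 21352 - 191 = 21161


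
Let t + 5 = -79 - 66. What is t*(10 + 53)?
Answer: -9450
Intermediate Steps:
t = -150 (t = -5 + (-79 - 66) = -5 - 145 = -150)
t*(10 + 53) = -150*(10 + 53) = -150*63 = -9450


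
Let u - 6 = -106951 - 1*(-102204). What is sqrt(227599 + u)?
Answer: 3*sqrt(24762) ≈ 472.08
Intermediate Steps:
u = -4741 (u = 6 + (-106951 - 1*(-102204)) = 6 + (-106951 + 102204) = 6 - 4747 = -4741)
sqrt(227599 + u) = sqrt(227599 - 4741) = sqrt(222858) = 3*sqrt(24762)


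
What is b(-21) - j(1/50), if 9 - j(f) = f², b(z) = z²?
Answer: 1080001/2500 ≈ 432.00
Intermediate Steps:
j(f) = 9 - f²
b(-21) - j(1/50) = (-21)² - (9 - (1/50)²) = 441 - (9 - (1/50)²) = 441 - (9 - 1*1/2500) = 441 - (9 - 1/2500) = 441 - 1*22499/2500 = 441 - 22499/2500 = 1080001/2500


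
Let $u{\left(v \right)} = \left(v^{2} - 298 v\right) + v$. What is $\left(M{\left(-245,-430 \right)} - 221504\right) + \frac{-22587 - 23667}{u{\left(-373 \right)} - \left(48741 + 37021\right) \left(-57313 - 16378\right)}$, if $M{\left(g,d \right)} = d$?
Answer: $- \frac{233775564219737}{1053356242} \approx -2.2193 \cdot 10^{5}$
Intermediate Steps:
$u{\left(v \right)} = v^{2} - 297 v$
$\left(M{\left(-245,-430 \right)} - 221504\right) + \frac{-22587 - 23667}{u{\left(-373 \right)} - \left(48741 + 37021\right) \left(-57313 - 16378\right)} = \left(-430 - 221504\right) + \frac{-22587 - 23667}{- 373 \left(-297 - 373\right) - \left(48741 + 37021\right) \left(-57313 - 16378\right)} = -221934 - \frac{46254}{\left(-373\right) \left(-670\right) - 85762 \left(-73691\right)} = -221934 - \frac{46254}{249910 - -6319887542} = -221934 - \frac{46254}{249910 + 6319887542} = -221934 - \frac{46254}{6320137452} = -221934 - \frac{7709}{1053356242} = - \frac{233775564219737}{1053356242}$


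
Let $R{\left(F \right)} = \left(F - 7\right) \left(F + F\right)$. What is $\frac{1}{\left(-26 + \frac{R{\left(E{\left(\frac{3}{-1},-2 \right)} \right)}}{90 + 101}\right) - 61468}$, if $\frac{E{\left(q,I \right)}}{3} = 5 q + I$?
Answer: $- \frac{191}{11739438} \approx -1.627 \cdot 10^{-5}$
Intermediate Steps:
$E{\left(q,I \right)} = 3 I + 15 q$ ($E{\left(q,I \right)} = 3 \left(5 q + I\right) = 3 \left(I + 5 q\right) = 3 I + 15 q$)
$R{\left(F \right)} = 2 F \left(-7 + F\right)$ ($R{\left(F \right)} = \left(-7 + F\right) 2 F = 2 F \left(-7 + F\right)$)
$\frac{1}{\left(-26 + \frac{R{\left(E{\left(\frac{3}{-1},-2 \right)} \right)}}{90 + 101}\right) - 61468} = \frac{1}{\left(-26 + \frac{2 \left(3 \left(-2\right) + 15 \frac{3}{-1}\right) \left(-7 + \left(3 \left(-2\right) + 15 \frac{3}{-1}\right)\right)}{90 + 101}\right) - 61468} = \frac{1}{\left(-26 + \frac{2 \left(-6 + 15 \cdot 3 \left(-1\right)\right) \left(-7 + \left(-6 + 15 \cdot 3 \left(-1\right)\right)\right)}{191}\right) - 61468} = \frac{1}{\left(-26 + 2 \left(-6 + 15 \left(-3\right)\right) \left(-7 + \left(-6 + 15 \left(-3\right)\right)\right) \frac{1}{191}\right) - 61468} = \frac{1}{\left(-26 + 2 \left(-6 - 45\right) \left(-7 - 51\right) \frac{1}{191}\right) - 61468} = \frac{1}{\left(-26 + 2 \left(-51\right) \left(-7 - 51\right) \frac{1}{191}\right) - 61468} = \frac{1}{\left(-26 + 2 \left(-51\right) \left(-58\right) \frac{1}{191}\right) - 61468} = \frac{1}{\left(-26 + 5916 \cdot \frac{1}{191}\right) - 61468} = \frac{1}{\left(-26 + \frac{5916}{191}\right) - 61468} = \frac{1}{\frac{950}{191} - 61468} = \frac{1}{- \frac{11739438}{191}} = - \frac{191}{11739438}$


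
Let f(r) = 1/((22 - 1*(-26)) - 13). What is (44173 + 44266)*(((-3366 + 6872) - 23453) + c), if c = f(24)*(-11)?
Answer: -61744218484/35 ≈ -1.7641e+9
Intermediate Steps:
f(r) = 1/35 (f(r) = 1/((22 + 26) - 13) = 1/(48 - 13) = 1/35)
c = -11/35 (c = (1/35)*(-11) = -11/35 ≈ -0.31429)
(44173 + 44266)*(((-3366 + 6872) - 23453) + c) = (44173 + 44266)*(((-3366 + 6872) - 23453) - 11/35) = 88439*((3506 - 23453) - 11/35) = 88439*(-19947 - 11/35) = 88439*(-698156/35) = -61744218484/35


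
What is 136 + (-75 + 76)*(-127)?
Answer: 9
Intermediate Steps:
136 + (-75 + 76)*(-127) = 136 + 1*(-127) = 136 - 127 = 9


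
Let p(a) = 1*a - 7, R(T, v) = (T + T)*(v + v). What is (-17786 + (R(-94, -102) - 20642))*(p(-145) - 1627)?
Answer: 135204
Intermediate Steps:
R(T, v) = 4*T*v (R(T, v) = (2*T)*(2*v) = 4*T*v)
p(a) = -7 + a (p(a) = a - 7 = -7 + a)
(-17786 + (R(-94, -102) - 20642))*(p(-145) - 1627) = (-17786 + (4*(-94)*(-102) - 20642))*((-7 - 145) - 1627) = (-17786 + (38352 - 20642))*(-152 - 1627) = (-17786 + 17710)*(-1779) = -76*(-1779) = 135204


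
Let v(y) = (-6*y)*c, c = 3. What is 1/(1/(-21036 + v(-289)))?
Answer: -15834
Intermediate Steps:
v(y) = -18*y (v(y) = -6*y*3 = -18*y)
1/(1/(-21036 + v(-289))) = 1/(1/(-21036 - 18*(-289))) = 1/(1/(-21036 + 5202)) = 1/(1/(-15834)) = 1/(-1/15834) = -15834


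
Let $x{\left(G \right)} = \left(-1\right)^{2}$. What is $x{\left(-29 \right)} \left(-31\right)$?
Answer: $-31$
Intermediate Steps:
$x{\left(G \right)} = 1$
$x{\left(-29 \right)} \left(-31\right) = 1 \left(-31\right) = -31$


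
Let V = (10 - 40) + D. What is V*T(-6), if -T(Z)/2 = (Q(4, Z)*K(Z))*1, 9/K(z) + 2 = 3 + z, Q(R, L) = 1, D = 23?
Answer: -126/5 ≈ -25.200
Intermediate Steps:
K(z) = 9/(1 + z) (K(z) = 9/(-2 + (3 + z)) = 9/(1 + z))
T(Z) = -18/(1 + Z) (T(Z) = -2*1*(9/(1 + Z)) = -2*9/(1 + Z) = -18/(1 + Z))
V = -7 (V = (10 - 40) + 23 = -30 + 23 = -7)
V*T(-6) = -(-126)/(1 - 6) = -(-126)/(-5) = -(-126)*(-1)/5 = -7*18/5 = -126/5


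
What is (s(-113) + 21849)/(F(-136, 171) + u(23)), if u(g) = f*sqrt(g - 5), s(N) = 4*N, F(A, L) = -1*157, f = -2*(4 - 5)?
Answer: -3359329/24577 - 128382*sqrt(2)/24577 ≈ -144.07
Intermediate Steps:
f = 2 (f = -2*(-1) = 2)
F(A, L) = -157
u(g) = 2*sqrt(-5 + g) (u(g) = 2*sqrt(g - 5) = 2*sqrt(-5 + g))
(s(-113) + 21849)/(F(-136, 171) + u(23)) = (4*(-113) + 21849)/(-157 + 2*sqrt(-5 + 23)) = (-452 + 21849)/(-157 + 2*sqrt(18)) = 21397/(-157 + 2*(3*sqrt(2))) = 21397/(-157 + 6*sqrt(2))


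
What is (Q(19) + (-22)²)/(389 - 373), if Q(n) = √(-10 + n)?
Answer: 487/16 ≈ 30.438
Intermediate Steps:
(Q(19) + (-22)²)/(389 - 373) = (√(-10 + 19) + (-22)²)/(389 - 373) = (√9 + 484)/16 = (3 + 484)*(1/16) = 487*(1/16) = 487/16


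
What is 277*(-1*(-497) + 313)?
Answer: 224370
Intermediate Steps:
277*(-1*(-497) + 313) = 277*(497 + 313) = 277*810 = 224370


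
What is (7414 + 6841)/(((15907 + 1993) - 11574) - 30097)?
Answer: -14255/23771 ≈ -0.59968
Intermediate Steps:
(7414 + 6841)/(((15907 + 1993) - 11574) - 30097) = 14255/((17900 - 11574) - 30097) = 14255/(6326 - 30097) = 14255/(-23771) = 14255*(-1/23771) = -14255/23771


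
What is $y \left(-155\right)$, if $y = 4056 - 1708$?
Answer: $-363940$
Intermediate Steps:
$y = 2348$ ($y = 4056 - 1708 = 2348$)
$y \left(-155\right) = 2348 \left(-155\right) = -363940$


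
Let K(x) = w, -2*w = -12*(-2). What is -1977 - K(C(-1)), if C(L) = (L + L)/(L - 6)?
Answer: -1965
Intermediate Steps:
w = -12 (w = -(-6)*(-2) = -1/2*24 = -12)
C(L) = 2*L/(-6 + L) (C(L) = (2*L)/(-6 + L) = 2*L/(-6 + L))
K(x) = -12
-1977 - K(C(-1)) = -1977 - 1*(-12) = -1977 + 12 = -1965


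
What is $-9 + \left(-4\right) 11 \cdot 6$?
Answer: $-273$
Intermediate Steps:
$-9 + \left(-4\right) 11 \cdot 6 = -9 - 264 = -273$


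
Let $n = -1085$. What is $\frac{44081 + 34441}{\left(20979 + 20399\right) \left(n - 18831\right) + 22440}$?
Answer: $- \frac{39261}{412030904} \approx -9.5287 \cdot 10^{-5}$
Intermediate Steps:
$\frac{44081 + 34441}{\left(20979 + 20399\right) \left(n - 18831\right) + 22440} = \frac{44081 + 34441}{\left(20979 + 20399\right) \left(-1085 - 18831\right) + 22440} = \frac{78522}{41378 \left(-19916\right) + 22440} = \frac{78522}{-824084248 + 22440} = \frac{78522}{-824061808} = 78522 \left(- \frac{1}{824061808}\right) = - \frac{39261}{412030904}$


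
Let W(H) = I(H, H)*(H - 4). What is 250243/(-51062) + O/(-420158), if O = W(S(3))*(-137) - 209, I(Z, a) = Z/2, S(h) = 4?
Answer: -26282731609/5363526949 ≈ -4.9003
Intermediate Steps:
I(Z, a) = Z/2 (I(Z, a) = Z*(½) = Z/2)
W(H) = H*(-4 + H)/2 (W(H) = (H/2)*(H - 4) = (H/2)*(-4 + H) = H*(-4 + H)/2)
O = -209 (O = ((½)*4*(-4 + 4))*(-137) - 209 = ((½)*4*0)*(-137) - 209 = 0*(-137) - 209 = 0 - 209 = -209)
250243/(-51062) + O/(-420158) = 250243/(-51062) - 209/(-420158) = 250243*(-1/51062) - 209*(-1/420158) = -250243/51062 + 209/420158 = -26282731609/5363526949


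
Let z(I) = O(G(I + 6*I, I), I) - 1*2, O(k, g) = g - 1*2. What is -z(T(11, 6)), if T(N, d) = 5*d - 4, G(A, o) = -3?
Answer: -22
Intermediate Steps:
T(N, d) = -4 + 5*d
O(k, g) = -2 + g (O(k, g) = g - 2 = -2 + g)
z(I) = -4 + I (z(I) = (-2 + I) - 1*2 = (-2 + I) - 2 = -4 + I)
-z(T(11, 6)) = -(-4 + (-4 + 5*6)) = -(-4 + (-4 + 30)) = -(-4 + 26) = -1*22 = -22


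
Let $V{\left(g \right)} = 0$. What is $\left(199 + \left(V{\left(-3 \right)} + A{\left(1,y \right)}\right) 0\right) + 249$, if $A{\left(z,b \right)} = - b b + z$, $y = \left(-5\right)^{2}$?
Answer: $448$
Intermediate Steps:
$y = 25$
$A{\left(z,b \right)} = z - b^{2}$ ($A{\left(z,b \right)} = - b^{2} + z = z - b^{2}$)
$\left(199 + \left(V{\left(-3 \right)} + A{\left(1,y \right)}\right) 0\right) + 249 = \left(199 + \left(0 + \left(1 - 25^{2}\right)\right) 0\right) + 249 = \left(199 + \left(0 + \left(1 - 625\right)\right) 0\right) + 249 = \left(199 + \left(0 - 624\right) 0\right) + 249 = \left(199 - 0\right) + 249 = \left(199 + 0\right) + 249 = 199 + 249 = 448$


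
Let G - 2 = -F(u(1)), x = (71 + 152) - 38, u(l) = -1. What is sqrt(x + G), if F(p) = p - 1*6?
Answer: sqrt(194) ≈ 13.928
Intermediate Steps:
F(p) = -6 + p (F(p) = p - 6 = -6 + p)
x = 185 (x = 223 - 38 = 185)
G = 9 (G = 2 - (-6 - 1) = 2 - 1*(-7) = 2 + 7 = 9)
sqrt(x + G) = sqrt(185 + 9) = sqrt(194)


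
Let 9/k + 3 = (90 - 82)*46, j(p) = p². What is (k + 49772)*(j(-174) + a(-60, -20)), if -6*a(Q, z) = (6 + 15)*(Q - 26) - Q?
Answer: 555304239363/365 ≈ 1.5214e+9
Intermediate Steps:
a(Q, z) = 91 - 10*Q/3 (a(Q, z) = -((6 + 15)*(Q - 26) - Q)/6 = -(21*(-26 + Q) - Q)/6 = -((-546 + 21*Q) - Q)/6 = -(-546 + 20*Q)/6 = 91 - 10*Q/3)
k = 9/365 (k = 9/(-3 + (90 - 82)*46) = 9/(-3 + 8*46) = 9/(-3 + 368) = 9/365 ≈ 0.024658)
(k + 49772)*(j(-174) + a(-60, -20)) = (9/365 + 49772)*((-174)² + (91 - 10/3*(-60))) = 18166789*(30276 + (91 + 200))/365 = 18166789*(30276 + 291)/365 = (18166789/365)*30567 = 555304239363/365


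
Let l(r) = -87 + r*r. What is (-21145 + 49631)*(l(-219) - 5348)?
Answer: 1211395636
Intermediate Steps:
l(r) = -87 + r**2
(-21145 + 49631)*(l(-219) - 5348) = (-21145 + 49631)*((-87 + (-219)**2) - 5348) = 28486*((-87 + 47961) - 5348) = 28486*(47874 - 5348) = 28486*42526 = 1211395636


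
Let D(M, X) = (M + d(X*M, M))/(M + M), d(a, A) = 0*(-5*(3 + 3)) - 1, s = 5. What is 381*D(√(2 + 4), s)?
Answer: 381/2 - 127*√6/4 ≈ 112.73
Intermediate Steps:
d(a, A) = -1 (d(a, A) = 0*(-5*6) - 1 = 0*(-30) - 1 = 0 - 1 = -1)
D(M, X) = (-1 + M)/(2*M) (D(M, X) = (M - 1)/(M + M) = (-1 + M)/((2*M)) = (-1 + M)*(1/(2*M)) = (-1 + M)/(2*M))
381*D(√(2 + 4), s) = 381*((-1 + √(2 + 4))/(2*(√(2 + 4)))) = 381*((-1 + √6)/(2*(√6))) = 381*((√6/6)*(-1 + √6)/2) = 381*(√6*(-1 + √6)/12) = 127*√6*(-1 + √6)/4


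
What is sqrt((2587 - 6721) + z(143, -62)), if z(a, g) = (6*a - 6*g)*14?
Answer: 3*sqrt(1454) ≈ 114.39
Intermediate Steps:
z(a, g) = -84*g + 84*a (z(a, g) = (-6*g + 6*a)*14 = -84*g + 84*a)
sqrt((2587 - 6721) + z(143, -62)) = sqrt((2587 - 6721) + (-84*(-62) + 84*143)) = sqrt(-4134 + (5208 + 12012)) = sqrt(-4134 + 17220) = sqrt(13086) = 3*sqrt(1454)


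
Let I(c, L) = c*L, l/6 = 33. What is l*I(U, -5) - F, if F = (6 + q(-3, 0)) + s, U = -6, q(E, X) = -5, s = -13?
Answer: 5952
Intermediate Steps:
l = 198 (l = 6*33 = 198)
F = -12 (F = (6 - 5) - 13 = 1 - 13 = -12)
I(c, L) = L*c
l*I(U, -5) - F = 198*(-5*(-6)) - 1*(-12) = 198*30 + 12 = 5940 + 12 = 5952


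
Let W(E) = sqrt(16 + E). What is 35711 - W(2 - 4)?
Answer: 35711 - sqrt(14) ≈ 35707.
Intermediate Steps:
35711 - W(2 - 4) = 35711 - sqrt(16 + (2 - 4)) = 35711 - sqrt(16 - 2) = 35711 - sqrt(14)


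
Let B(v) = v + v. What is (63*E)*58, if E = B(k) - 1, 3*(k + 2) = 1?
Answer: -15834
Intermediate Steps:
k = -5/3 (k = -2 + (⅓)*1 = -2 + ⅓ = -5/3 ≈ -1.6667)
B(v) = 2*v
E = -13/3 (E = 2*(-5/3) - 1 = -10/3 - 1 = -13/3 ≈ -4.3333)
(63*E)*58 = (63*(-13/3))*58 = -273*58 = -15834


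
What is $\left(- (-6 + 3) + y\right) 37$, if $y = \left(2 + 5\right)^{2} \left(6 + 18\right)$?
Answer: $43623$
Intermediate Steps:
$y = 1176$ ($y = 7^{2} \cdot 24 = 49 \cdot 24 = 1176$)
$\left(- (-6 + 3) + y\right) 37 = \left(- (-6 + 3) + 1176\right) 37 = \left(\left(-1\right) \left(-3\right) + 1176\right) 37 = \left(3 + 1176\right) 37 = 1179 \cdot 37 = 43623$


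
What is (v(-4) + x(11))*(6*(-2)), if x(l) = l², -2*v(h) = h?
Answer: -1476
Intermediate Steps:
v(h) = -h/2
(v(-4) + x(11))*(6*(-2)) = (-½*(-4) + 11²)*(6*(-2)) = (2 + 121)*(-12) = 123*(-12) = -1476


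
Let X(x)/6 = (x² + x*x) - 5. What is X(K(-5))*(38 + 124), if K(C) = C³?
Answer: 30370140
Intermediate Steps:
X(x) = -30 + 12*x² (X(x) = 6*((x² + x*x) - 5) = 6*((x² + x²) - 5) = 6*(2*x² - 5) = 6*(-5 + 2*x²) = -30 + 12*x²)
X(K(-5))*(38 + 124) = (-30 + 12*((-5)³)²)*(38 + 124) = (-30 + 12*(-125)²)*162 = (-30 + 12*15625)*162 = (-30 + 187500)*162 = 187470*162 = 30370140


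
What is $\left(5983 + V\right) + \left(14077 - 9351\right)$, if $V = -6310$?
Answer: $4399$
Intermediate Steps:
$\left(5983 + V\right) + \left(14077 - 9351\right) = \left(5983 - 6310\right) + \left(14077 - 9351\right) = -327 + 4726 = 4399$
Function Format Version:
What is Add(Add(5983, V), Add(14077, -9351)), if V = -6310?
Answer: 4399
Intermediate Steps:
Add(Add(5983, V), Add(14077, -9351)) = Add(Add(5983, -6310), Add(14077, -9351)) = Add(-327, 4726) = 4399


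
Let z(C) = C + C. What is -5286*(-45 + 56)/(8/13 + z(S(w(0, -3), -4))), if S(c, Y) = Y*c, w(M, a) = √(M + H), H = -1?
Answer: -377949/680 - 4913337*I/680 ≈ -555.81 - 7225.5*I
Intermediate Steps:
w(M, a) = √(-1 + M) (w(M, a) = √(M - 1) = √(-1 + M))
z(C) = 2*C
-5286*(-45 + 56)/(8/13 + z(S(w(0, -3), -4))) = -5286*(-45 + 56)/(8/13 + 2*(-4*√(-1 + 0))) = -58146/(8*(1/13) + 2*(-4*I)) = -58146/(8/13 + 2*(-4*I)) = -58146/(8/13 - 8*I) = -58146*169*(8/13 + 8*I)/10880 = -4913337*(8/13 + 8*I)/5440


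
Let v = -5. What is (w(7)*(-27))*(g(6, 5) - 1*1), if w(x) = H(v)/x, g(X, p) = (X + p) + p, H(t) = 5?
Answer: -2025/7 ≈ -289.29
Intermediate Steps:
g(X, p) = X + 2*p
w(x) = 5/x
(w(7)*(-27))*(g(6, 5) - 1*1) = ((5/7)*(-27))*((6 + 2*5) - 1*1) = ((5*(⅐))*(-27))*((6 + 10) - 1) = ((5/7)*(-27))*(16 - 1) = -135/7*15 = -2025/7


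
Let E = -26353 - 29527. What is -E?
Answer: 55880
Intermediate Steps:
E = -55880
-E = -1*(-55880) = 55880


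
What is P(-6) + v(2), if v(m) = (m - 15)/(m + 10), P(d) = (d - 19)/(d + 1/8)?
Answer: 1789/564 ≈ 3.1720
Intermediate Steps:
P(d) = (-19 + d)/(1/8 + d) (P(d) = (-19 + d)/(d + 1/8) = (-19 + d)/(1/8 + d))
v(m) = (-15 + m)/(10 + m)
P(-6) + v(2) = 8*(-19 - 6)/(1 + 8*(-6)) + (-15 + 2)/(10 + 2) = 8*(-25)/(1 - 48) - 13/12 = 8*(-25)/(-47) + (1/12)*(-13) = 8*(-1/47)*(-25) - 13/12 = 200/47 - 13/12 = 1789/564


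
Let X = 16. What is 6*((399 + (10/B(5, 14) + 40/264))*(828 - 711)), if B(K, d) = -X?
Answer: 12309687/44 ≈ 2.7977e+5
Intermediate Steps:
B(K, d) = -16 (B(K, d) = -1*16 = -16)
6*((399 + (10/B(5, 14) + 40/264))*(828 - 711)) = 6*((399 + (10/(-16) + 40/264))*(828 - 711)) = 6*((399 + (10*(-1/16) + 40*(1/264)))*117) = 6*((399 + (-5/8 + 5/33))*117) = 6*((399 - 125/264)*117) = 6*((105211/264)*117) = 6*(4103229/88) = 12309687/44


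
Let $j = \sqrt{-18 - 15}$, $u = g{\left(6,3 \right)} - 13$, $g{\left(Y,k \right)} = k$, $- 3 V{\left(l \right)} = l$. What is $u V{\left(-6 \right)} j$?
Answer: $- 20 i \sqrt{33} \approx - 114.89 i$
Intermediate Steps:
$V{\left(l \right)} = - \frac{l}{3}$
$u = -10$ ($u = 3 - 13 = -10$)
$j = i \sqrt{33}$ ($j = \sqrt{-33} = i \sqrt{33} \approx 5.7446 i$)
$u V{\left(-6 \right)} j = - 10 \left(\left(- \frac{1}{3}\right) \left(-6\right)\right) i \sqrt{33} = \left(-10\right) 2 i \sqrt{33} = - 20 i \sqrt{33}$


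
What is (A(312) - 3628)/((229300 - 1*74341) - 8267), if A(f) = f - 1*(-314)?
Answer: -1501/73346 ≈ -0.020465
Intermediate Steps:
A(f) = 314 + f (A(f) = f + 314 = 314 + f)
(A(312) - 3628)/((229300 - 1*74341) - 8267) = ((314 + 312) - 3628)/((229300 - 1*74341) - 8267) = (626 - 3628)/((229300 - 74341) - 8267) = -3002/(154959 - 8267) = -3002/146692 = -3002*1/146692 = -1501/73346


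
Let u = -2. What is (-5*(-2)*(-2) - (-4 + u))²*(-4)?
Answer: -784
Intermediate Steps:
(-5*(-2)*(-2) - (-4 + u))²*(-4) = (-5*(-2)*(-2) - (-4 - 2))²*(-4) = (10*(-2) - 1*(-6))²*(-4) = (-20 + 6)²*(-4) = (-14)²*(-4) = 196*(-4) = -784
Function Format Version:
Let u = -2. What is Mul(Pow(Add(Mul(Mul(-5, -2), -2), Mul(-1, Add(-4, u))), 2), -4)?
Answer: -784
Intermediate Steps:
Mul(Pow(Add(Mul(Mul(-5, -2), -2), Mul(-1, Add(-4, u))), 2), -4) = Mul(Pow(Add(Mul(Mul(-5, -2), -2), Mul(-1, Add(-4, -2))), 2), -4) = Mul(Pow(Add(Mul(10, -2), Mul(-1, -6)), 2), -4) = Mul(Pow(Add(-20, 6), 2), -4) = Mul(Pow(-14, 2), -4) = Mul(196, -4) = -784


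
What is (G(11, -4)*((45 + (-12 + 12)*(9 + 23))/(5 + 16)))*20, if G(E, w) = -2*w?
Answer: 2400/7 ≈ 342.86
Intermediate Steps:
(G(11, -4)*((45 + (-12 + 12)*(9 + 23))/(5 + 16)))*20 = ((-2*(-4))*((45 + (-12 + 12)*(9 + 23))/(5 + 16)))*20 = (8*((45 + 0*32)/21))*20 = (8*((45 + 0)*(1/21)))*20 = (8*(45*(1/21)))*20 = (8*(15/7))*20 = (120/7)*20 = 2400/7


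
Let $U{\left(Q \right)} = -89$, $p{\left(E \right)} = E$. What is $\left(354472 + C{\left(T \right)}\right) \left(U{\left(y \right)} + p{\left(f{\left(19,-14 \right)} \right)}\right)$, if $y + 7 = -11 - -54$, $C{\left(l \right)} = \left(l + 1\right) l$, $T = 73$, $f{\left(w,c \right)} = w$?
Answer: $-25191180$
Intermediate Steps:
$C{\left(l \right)} = l \left(1 + l\right)$ ($C{\left(l \right)} = \left(1 + l\right) l = l \left(1 + l\right)$)
$y = 36$ ($y = -7 - -43 = -7 + \left(-11 + 54\right) = -7 + 43 = 36$)
$\left(354472 + C{\left(T \right)}\right) \left(U{\left(y \right)} + p{\left(f{\left(19,-14 \right)} \right)}\right) = \left(354472 + 73 \left(1 + 73\right)\right) \left(-89 + 19\right) = \left(354472 + 73 \cdot 74\right) \left(-70\right) = \left(354472 + 5402\right) \left(-70\right) = 359874 \left(-70\right) = -25191180$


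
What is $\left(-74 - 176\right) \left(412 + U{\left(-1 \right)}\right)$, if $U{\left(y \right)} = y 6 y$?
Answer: $-104500$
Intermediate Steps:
$U{\left(y \right)} = 6 y^{2}$ ($U{\left(y \right)} = 6 y y = 6 y^{2}$)
$\left(-74 - 176\right) \left(412 + U{\left(-1 \right)}\right) = \left(-74 - 176\right) \left(412 + 6 \left(-1\right)^{2}\right) = - 250 \left(412 + 6 \cdot 1\right) = - 250 \left(412 + 6\right) = \left(-250\right) 418 = -104500$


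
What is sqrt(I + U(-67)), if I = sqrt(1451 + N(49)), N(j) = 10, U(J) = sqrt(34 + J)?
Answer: sqrt(sqrt(1461) + I*sqrt(33)) ≈ 6.1998 + 0.46329*I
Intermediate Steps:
I = sqrt(1461) (I = sqrt(1451 + 10) = sqrt(1461) ≈ 38.223)
sqrt(I + U(-67)) = sqrt(sqrt(1461) + sqrt(34 - 67)) = sqrt(sqrt(1461) + sqrt(-33)) = sqrt(sqrt(1461) + I*sqrt(33))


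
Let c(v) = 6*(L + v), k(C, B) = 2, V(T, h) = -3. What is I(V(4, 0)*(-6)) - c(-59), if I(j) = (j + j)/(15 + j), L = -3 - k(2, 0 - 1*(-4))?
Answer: 4236/11 ≈ 385.09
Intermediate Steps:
L = -5 (L = -3 - 1*2 = -3 - 2 = -5)
c(v) = -30 + 6*v (c(v) = 6*(-5 + v) = -30 + 6*v)
I(j) = 2*j/(15 + j) (I(j) = (2*j)/(15 + j) = 2*j/(15 + j))
I(V(4, 0)*(-6)) - c(-59) = 2*(-3*(-6))/(15 - 3*(-6)) - (-30 + 6*(-59)) = 2*18/(15 + 18) - (-30 - 354) = 2*18/33 - 1*(-384) = 2*18*(1/33) + 384 = 12/11 + 384 = 4236/11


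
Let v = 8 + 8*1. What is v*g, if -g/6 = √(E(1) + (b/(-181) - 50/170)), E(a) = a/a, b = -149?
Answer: -96*√14477285/3077 ≈ -118.71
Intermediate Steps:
v = 16 (v = 8 + 8 = 16)
E(a) = 1
g = -6*√14477285/3077 (g = -6*√(1 + (-149/(-181) - 50/170)) = -6*√(1 + (-149*(-1/181) - 50*1/170)) = -6*√(1 + (149/181 - 5/17)) = -6*√(1 + 1628/3077) = -6*√14477285/3077 ≈ -7.4194)
v*g = 16*(-6*√14477285/3077) = -96*√14477285/3077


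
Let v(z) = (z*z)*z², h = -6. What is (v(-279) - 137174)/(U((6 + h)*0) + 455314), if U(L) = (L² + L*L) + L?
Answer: 6059084107/455314 ≈ 13307.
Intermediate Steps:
U(L) = L + 2*L² (U(L) = (L² + L²) + L = 2*L² + L = L + 2*L²)
v(z) = z⁴ (v(z) = z²*z² = z⁴)
(v(-279) - 137174)/(U((6 + h)*0) + 455314) = ((-279)⁴ - 137174)/(((6 - 6)*0)*(1 + 2*((6 - 6)*0)) + 455314) = (6059221281 - 137174)/((0*0)*(1 + 2*(0*0)) + 455314) = 6059084107/(0*(1 + 2*0) + 455314) = 6059084107/(0*(1 + 0) + 455314) = 6059084107/(0*1 + 455314) = 6059084107/(0 + 455314) = 6059084107/455314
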